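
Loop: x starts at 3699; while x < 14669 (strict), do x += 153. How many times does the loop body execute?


Step 1: x goes from 3699 toward 14669 by 153; the body runs while x<14669, so iterations = ceil((bound-start)/step)
Step 2: Distance=10970
Step 3: ceil(10970/153)=72

72


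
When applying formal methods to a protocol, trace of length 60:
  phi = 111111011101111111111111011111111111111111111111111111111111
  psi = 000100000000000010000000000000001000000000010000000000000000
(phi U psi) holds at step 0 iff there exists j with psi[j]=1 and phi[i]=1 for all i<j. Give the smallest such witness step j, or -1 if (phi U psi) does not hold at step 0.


(phi U psi) at 0: need smallest j with psi[j]=1 and phi[i]=1 for all i in [0,j).
Scan from step 0:
  step 0: phi=1, psi=0 -> continue
  step 1: phi=1, psi=0 -> continue
  step 2: phi=1, psi=0 -> continue
  step 3: psi=1 and phi held for [0,3) -> witness found
Witness step = 3

3


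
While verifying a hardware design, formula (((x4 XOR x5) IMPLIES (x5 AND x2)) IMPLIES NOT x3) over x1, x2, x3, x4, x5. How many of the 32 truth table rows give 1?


Formula: (((x4 XOR x5) IMPLIES (x5 AND x2)) IMPLIES NOT x3) over 5 vars (32 rows)
Evaluate each row (x1, x2, x3, x4, x5 as bits, MSB first):
  row 0 [00000]: (((0 XOR 0) IMPLIES (0 AND 0)) IMPLIES NOT 0) -> 1
  row 1 [00001]: (((0 XOR 1) IMPLIES (1 AND 0)) IMPLIES NOT 0) -> 1
  row 2 [00010]: (((1 XOR 0) IMPLIES (0 AND 0)) IMPLIES NOT 0) -> 1
  row 3 [00011]: (((1 XOR 1) IMPLIES (1 AND 0)) IMPLIES NOT 0) -> 1
  row 4 [00100]: (((0 XOR 0) IMPLIES (0 AND 0)) IMPLIES NOT 1) -> 0
  row 5 [00101]: (((0 XOR 1) IMPLIES (1 AND 0)) IMPLIES NOT 1) -> 1
  row 6 [00110]: (((1 XOR 0) IMPLIES (0 AND 0)) IMPLIES NOT 1) -> 1
  row 7 [00111]: (((1 XOR 1) IMPLIES (1 AND 0)) IMPLIES NOT 1) -> 0
  row 8 [01000]: (((0 XOR 0) IMPLIES (0 AND 1)) IMPLIES NOT 0) -> 1
  row 9 [01001]: (((0 XOR 1) IMPLIES (1 AND 1)) IMPLIES NOT 0) -> 1
  row 10 [01010]: (((1 XOR 0) IMPLIES (0 AND 1)) IMPLIES NOT 0) -> 1
  row 11 [01011]: (((1 XOR 1) IMPLIES (1 AND 1)) IMPLIES NOT 0) -> 1
  row 12 [01100]: (((0 XOR 0) IMPLIES (0 AND 1)) IMPLIES NOT 1) -> 0
  row 13 [01101]: (((0 XOR 1) IMPLIES (1 AND 1)) IMPLIES NOT 1) -> 0
  row 14 [01110]: (((1 XOR 0) IMPLIES (0 AND 1)) IMPLIES NOT 1) -> 1
  row 15 [01111]: (((1 XOR 1) IMPLIES (1 AND 1)) IMPLIES NOT 1) -> 0
  row 16 [10000]: (((0 XOR 0) IMPLIES (0 AND 0)) IMPLIES NOT 0) -> 1
  row 17 [10001]: (((0 XOR 1) IMPLIES (1 AND 0)) IMPLIES NOT 0) -> 1
  row 18 [10010]: (((1 XOR 0) IMPLIES (0 AND 0)) IMPLIES NOT 0) -> 1
  row 19 [10011]: (((1 XOR 1) IMPLIES (1 AND 0)) IMPLIES NOT 0) -> 1
  row 20 [10100]: (((0 XOR 0) IMPLIES (0 AND 0)) IMPLIES NOT 1) -> 0
  row 21 [10101]: (((0 XOR 1) IMPLIES (1 AND 0)) IMPLIES NOT 1) -> 1
  row 22 [10110]: (((1 XOR 0) IMPLIES (0 AND 0)) IMPLIES NOT 1) -> 1
  row 23 [10111]: (((1 XOR 1) IMPLIES (1 AND 0)) IMPLIES NOT 1) -> 0
  row 24 [11000]: (((0 XOR 0) IMPLIES (0 AND 1)) IMPLIES NOT 0) -> 1
  row 25 [11001]: (((0 XOR 1) IMPLIES (1 AND 1)) IMPLIES NOT 0) -> 1
  row 26 [11010]: (((1 XOR 0) IMPLIES (0 AND 1)) IMPLIES NOT 0) -> 1
  row 27 [11011]: (((1 XOR 1) IMPLIES (1 AND 1)) IMPLIES NOT 0) -> 1
  row 28 [11100]: (((0 XOR 0) IMPLIES (0 AND 1)) IMPLIES NOT 1) -> 0
  row 29 [11101]: (((0 XOR 1) IMPLIES (1 AND 1)) IMPLIES NOT 1) -> 0
  row 30 [11110]: (((1 XOR 0) IMPLIES (0 AND 1)) IMPLIES NOT 1) -> 1
  row 31 [11111]: (((1 XOR 1) IMPLIES (1 AND 1)) IMPLIES NOT 1) -> 0
Full result column, 8 rows per line (x1,x2 fixed per line; x3,x4,x5 runs 000..111 left to right):
  rows 0-7 [x1,x2=00]: 11110110  (ones: 6)
  rows 8-15 [x1,x2=01]: 11110010  (ones: 5)
  rows 16-23 [x1,x2=10]: 11110110  (ones: 6)
  rows 24-31 [x1,x2=11]: 11110010  (ones: 5)
Count of 1-rows = 6+5+6+5 = 22

22


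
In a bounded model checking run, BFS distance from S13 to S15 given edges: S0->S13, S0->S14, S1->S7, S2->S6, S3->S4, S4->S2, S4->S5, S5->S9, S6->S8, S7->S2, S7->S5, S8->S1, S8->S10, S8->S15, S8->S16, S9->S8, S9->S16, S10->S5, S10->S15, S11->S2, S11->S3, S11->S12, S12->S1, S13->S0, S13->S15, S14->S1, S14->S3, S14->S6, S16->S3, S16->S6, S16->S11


BFS layer-by-layer from S13:
  dist 0: {S13}
  dist 1: {S0, S15}
  -> S15 reached at distance 1
Shortest path length = 1

1


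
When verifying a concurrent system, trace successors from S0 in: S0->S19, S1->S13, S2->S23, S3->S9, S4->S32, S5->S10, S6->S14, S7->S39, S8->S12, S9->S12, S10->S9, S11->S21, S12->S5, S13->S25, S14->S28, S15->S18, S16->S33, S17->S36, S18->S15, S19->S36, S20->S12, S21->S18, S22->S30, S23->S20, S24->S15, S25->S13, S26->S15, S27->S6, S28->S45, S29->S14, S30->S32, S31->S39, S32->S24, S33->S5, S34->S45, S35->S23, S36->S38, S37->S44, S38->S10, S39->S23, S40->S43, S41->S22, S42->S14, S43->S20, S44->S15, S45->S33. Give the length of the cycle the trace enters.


Trace from S0 until a state repeats:
  S0 -> S19 -> S36 -> S38 -> S10 -> S9 -> S12 -> S5 -> S10
S10 first seen at step 4, revisited at step 8.
Cycle length = 8 - 4 = 4

4


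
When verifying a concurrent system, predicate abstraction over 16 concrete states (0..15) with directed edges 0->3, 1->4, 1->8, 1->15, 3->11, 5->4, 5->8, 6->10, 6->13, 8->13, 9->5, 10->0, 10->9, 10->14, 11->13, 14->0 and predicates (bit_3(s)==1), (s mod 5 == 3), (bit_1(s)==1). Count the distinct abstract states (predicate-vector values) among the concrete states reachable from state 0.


BFS from 0:
Concrete reachable: {0, 3, 11, 13}
Abstract via predicates (bit_3(s)==1), (s mod 5 == 3), (bit_1(s)==1):
  (0,0,0) <- {0}
  (0,1,1) <- {3}
  (1,0,1) <- {11}
  (1,1,0) <- {13}
Distinct abstract states = 4

4


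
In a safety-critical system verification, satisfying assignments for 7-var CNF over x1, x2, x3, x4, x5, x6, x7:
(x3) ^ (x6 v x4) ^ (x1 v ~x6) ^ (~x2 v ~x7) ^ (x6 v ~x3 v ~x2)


CNF with 5 clauses over 7 vars (128 assignments).
An assignment satisfies CNF iff every clause has >=1 true literal.
Check each row (bits = x1,x2,x3,x4,x5,x6,x7; clause T/F shown):
  row 0 [0000000]: clauses=FFTTT -> 0
  row 1 [0000001]: clauses=FFTTT -> 0
  row 2 [0000010]: clauses=FTFTT -> 0
  row 3 [0000011]: clauses=FTFTT -> 0
  row 4 [0000100]: clauses=FFTTT -> 0
  (every remaining row is evaluated the same way; all 128 results are listed next)
Full result column, 8 rows per line (x1,x2,x3,x4 fixed per line; x5,x6,x7 runs 000..111 left to right):
  rows 0-7 [x1,x2,x3,x4=0000]: 00000000  (ones: 0)
  rows 8-15 [x1,x2,x3,x4=0001]: 00000000  (ones: 0)
  rows 16-23 [x1,x2,x3,x4=0010]: 00000000  (ones: 0)
  rows 24-31 [x1,x2,x3,x4=0011]: 11001100  (ones: 4)
  rows 32-39 [x1,x2,x3,x4=0100]: 00000000  (ones: 0)
  rows 40-47 [x1,x2,x3,x4=0101]: 00000000  (ones: 0)
  rows 48-55 [x1,x2,x3,x4=0110]: 00000000  (ones: 0)
  rows 56-63 [x1,x2,x3,x4=0111]: 00000000  (ones: 0)
  rows 64-71 [x1,x2,x3,x4=1000]: 00000000  (ones: 0)
  rows 72-79 [x1,x2,x3,x4=1001]: 00000000  (ones: 0)
  rows 80-87 [x1,x2,x3,x4=1010]: 00110011  (ones: 4)
  rows 88-95 [x1,x2,x3,x4=1011]: 11111111  (ones: 8)
  rows 96-103 [x1,x2,x3,x4=1100]: 00000000  (ones: 0)
  rows 104-111 [x1,x2,x3,x4=1101]: 00000000  (ones: 0)
  rows 112-119 [x1,x2,x3,x4=1110]: 00100010  (ones: 2)
  rows 120-127 [x1,x2,x3,x4=1111]: 00100010  (ones: 2)
Satisfying assignments = 0+0+0+4+0+0+0+0+0+0+4+8+0+0+2+2 = 20

20


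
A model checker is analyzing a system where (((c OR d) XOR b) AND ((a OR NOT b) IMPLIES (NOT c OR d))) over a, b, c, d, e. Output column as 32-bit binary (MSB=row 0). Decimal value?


Formula: (((c OR d) XOR b) AND ((a OR NOT b) IMPLIES (NOT c OR d))) over a, b, c, d, e (32 rows)
Evaluate each row (bits = a,b,c,d,e, MSB first):
  row 0 [00000]: (((0 OR 0) XOR 0) AND ((0 OR NOT 0) IMPLIES (NOT 0 OR 0))) -> 0
  row 1 [00001]: (((0 OR 0) XOR 0) AND ((0 OR NOT 0) IMPLIES (NOT 0 OR 0))) -> 0
  row 2 [00010]: (((0 OR 1) XOR 0) AND ((0 OR NOT 0) IMPLIES (NOT 0 OR 1))) -> 1
  row 3 [00011]: (((0 OR 1) XOR 0) AND ((0 OR NOT 0) IMPLIES (NOT 0 OR 1))) -> 1
  row 4 [00100]: (((1 OR 0) XOR 0) AND ((0 OR NOT 0) IMPLIES (NOT 1 OR 0))) -> 0
  row 5 [00101]: (((1 OR 0) XOR 0) AND ((0 OR NOT 0) IMPLIES (NOT 1 OR 0))) -> 0
  row 6 [00110]: (((1 OR 1) XOR 0) AND ((0 OR NOT 0) IMPLIES (NOT 1 OR 1))) -> 1
  row 7 [00111]: (((1 OR 1) XOR 0) AND ((0 OR NOT 0) IMPLIES (NOT 1 OR 1))) -> 1
  row 8 [01000]: (((0 OR 0) XOR 1) AND ((0 OR NOT 1) IMPLIES (NOT 0 OR 0))) -> 1
  row 9 [01001]: (((0 OR 0) XOR 1) AND ((0 OR NOT 1) IMPLIES (NOT 0 OR 0))) -> 1
  row 10 [01010]: (((0 OR 1) XOR 1) AND ((0 OR NOT 1) IMPLIES (NOT 0 OR 1))) -> 0
  row 11 [01011]: (((0 OR 1) XOR 1) AND ((0 OR NOT 1) IMPLIES (NOT 0 OR 1))) -> 0
  row 12 [01100]: (((1 OR 0) XOR 1) AND ((0 OR NOT 1) IMPLIES (NOT 1 OR 0))) -> 0
  row 13 [01101]: (((1 OR 0) XOR 1) AND ((0 OR NOT 1) IMPLIES (NOT 1 OR 0))) -> 0
  row 14 [01110]: (((1 OR 1) XOR 1) AND ((0 OR NOT 1) IMPLIES (NOT 1 OR 1))) -> 0
  row 15 [01111]: (((1 OR 1) XOR 1) AND ((0 OR NOT 1) IMPLIES (NOT 1 OR 1))) -> 0
  row 16 [10000]: (((0 OR 0) XOR 0) AND ((1 OR NOT 0) IMPLIES (NOT 0 OR 0))) -> 0
  row 17 [10001]: (((0 OR 0) XOR 0) AND ((1 OR NOT 0) IMPLIES (NOT 0 OR 0))) -> 0
  row 18 [10010]: (((0 OR 1) XOR 0) AND ((1 OR NOT 0) IMPLIES (NOT 0 OR 1))) -> 1
  row 19 [10011]: (((0 OR 1) XOR 0) AND ((1 OR NOT 0) IMPLIES (NOT 0 OR 1))) -> 1
  row 20 [10100]: (((1 OR 0) XOR 0) AND ((1 OR NOT 0) IMPLIES (NOT 1 OR 0))) -> 0
  row 21 [10101]: (((1 OR 0) XOR 0) AND ((1 OR NOT 0) IMPLIES (NOT 1 OR 0))) -> 0
  row 22 [10110]: (((1 OR 1) XOR 0) AND ((1 OR NOT 0) IMPLIES (NOT 1 OR 1))) -> 1
  row 23 [10111]: (((1 OR 1) XOR 0) AND ((1 OR NOT 0) IMPLIES (NOT 1 OR 1))) -> 1
  row 24 [11000]: (((0 OR 0) XOR 1) AND ((1 OR NOT 1) IMPLIES (NOT 0 OR 0))) -> 1
  row 25 [11001]: (((0 OR 0) XOR 1) AND ((1 OR NOT 1) IMPLIES (NOT 0 OR 0))) -> 1
  row 26 [11010]: (((0 OR 1) XOR 1) AND ((1 OR NOT 1) IMPLIES (NOT 0 OR 1))) -> 0
  row 27 [11011]: (((0 OR 1) XOR 1) AND ((1 OR NOT 1) IMPLIES (NOT 0 OR 1))) -> 0
  row 28 [11100]: (((1 OR 0) XOR 1) AND ((1 OR NOT 1) IMPLIES (NOT 1 OR 0))) -> 0
  row 29 [11101]: (((1 OR 0) XOR 1) AND ((1 OR NOT 1) IMPLIES (NOT 1 OR 0))) -> 0
  row 30 [11110]: (((1 OR 1) XOR 1) AND ((1 OR NOT 1) IMPLIES (NOT 1 OR 1))) -> 0
  row 31 [11111]: (((1 OR 1) XOR 1) AND ((1 OR NOT 1) IMPLIES (NOT 1 OR 1))) -> 0
Full result column, 4 rows per line (a,b,c fixed per line; d,e runs 00..11 left to right):
  rows 0-3 [a,b,c=000]: 0011  = hex 3
  rows 4-7 [a,b,c=001]: 0011  = hex 3
  rows 8-11 [a,b,c=010]: 1100  = hex C
  rows 12-15 [a,b,c=011]: 0000  = hex 0
  rows 16-19 [a,b,c=100]: 0011  = hex 3
  rows 20-23 [a,b,c=101]: 0011  = hex 3
  rows 24-27 [a,b,c=110]: 1100  = hex C
  rows 28-31 [a,b,c=111]: 0000  = hex 0
Output column (row 0 .. row 31) = 00110011110000000011001111000000
Output column grouped in 4s = 0011 0011 1100 0000 0011 0011 1100 0000 = 0x33C033C0
Convert to decimal digit by digit (value = value*16 + digit):
  3 -> 3
  3*16 + 3 = 51
  51*16 + 12 (C) = 828
  828*16 + 0 = 13248
  13248*16 + 3 = 211971
  211971*16 + 3 = 3391539
  3391539*16 + 12 (C) = 54264636
  54264636*16 + 0 = 868234176
Decimal = 868234176

868234176


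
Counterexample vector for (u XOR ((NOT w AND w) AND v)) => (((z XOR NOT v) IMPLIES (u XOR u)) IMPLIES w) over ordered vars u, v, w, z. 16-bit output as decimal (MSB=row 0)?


F1 = (u XOR ((NOT w AND w) AND v))
F2 = (((z XOR NOT v) IMPLIES (u XOR u)) IMPLIES w)
Counterexample to F1=>F2 is where F1=1 and F2=0.
Evaluate each row (bits = u,v,w,z, MSB first):
  row 0 [0000]: F1=0 F2=1 -> F1&~F2 -> 0
  row 1 [0001]: F1=0 F2=0 -> F1&~F2 -> 0
  row 2 [0010]: F1=0 F2=1 -> F1&~F2 -> 0
  row 3 [0011]: F1=0 F2=1 -> F1&~F2 -> 0
  row 4 [0100]: F1=0 F2=0 -> F1&~F2 -> 0
  row 5 [0101]: F1=0 F2=1 -> F1&~F2 -> 0
  row 6 [0110]: F1=0 F2=1 -> F1&~F2 -> 0
  row 7 [0111]: F1=0 F2=1 -> F1&~F2 -> 0
  row 8 [1000]: F1=1 F2=1 -> F1&~F2 -> 0
  row 9 [1001]: F1=1 F2=0 -> F1&~F2 -> 1
  row 10 [1010]: F1=1 F2=1 -> F1&~F2 -> 0
  row 11 [1011]: F1=1 F2=1 -> F1&~F2 -> 0
  row 12 [1100]: F1=1 F2=0 -> F1&~F2 -> 1
  row 13 [1101]: F1=1 F2=1 -> F1&~F2 -> 0
  row 14 [1110]: F1=1 F2=1 -> F1&~F2 -> 0
  row 15 [1111]: F1=1 F2=1 -> F1&~F2 -> 0
Full result column, 4 rows per line (u,v fixed per line; w,z runs 00..11 left to right):
  rows 0-3 [u,v=00]: 0000  = hex 0
  rows 4-7 [u,v=01]: 0000  = hex 0
  rows 8-11 [u,v=10]: 0100  = hex 4
  rows 12-15 [u,v=11]: 1000  = hex 8
Counterexample vector (row 0 .. row 15) = 0000000001001000
Output column grouped in 4s = 0000 0000 0100 1000 = 0x0048
Convert to decimal digit by digit (value = value*16 + digit):
  0 -> 0
  0*16 + 0 = 0
  0*16 + 4 = 4
  4*16 + 8 = 72
Decimal = 72

72


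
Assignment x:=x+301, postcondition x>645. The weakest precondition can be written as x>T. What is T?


Formula: wp(x:=E, P) = P[E/x] (substitute E for x in postcondition)
Step 1: Postcondition: x>645
Step 2: Substitute x+301 for x: x+301>645
Step 3: Solve for x: x > 645-301 = 344

344


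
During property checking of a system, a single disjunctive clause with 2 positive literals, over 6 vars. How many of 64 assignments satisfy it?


Step 1: Total=2^6=64
Step 2: Unsat when all 2 false: 2^4=16
Step 3: Sat=64-16=48

48


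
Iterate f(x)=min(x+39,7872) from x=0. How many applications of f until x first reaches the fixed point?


Step 1: x=0, cap=7872, increment=39
Step 2: x grows by 39 each step until capped at 7872; fixed point is x=7872
Step 3: iterations = ceil(7872/39) = 202

202


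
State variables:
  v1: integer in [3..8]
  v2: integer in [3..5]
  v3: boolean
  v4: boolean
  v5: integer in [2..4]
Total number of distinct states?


State space = product of domain sizes of all variables.
Domain sizes:
  v1 (integer in [3..8]): 6
  v2 (integer in [3..5]): 3
  v3 (boolean): 2
  v4 (boolean): 2
  v5 (integer in [2..4]): 3
Product = 6 * 3 * 2 * 2 * 3 = 216

216


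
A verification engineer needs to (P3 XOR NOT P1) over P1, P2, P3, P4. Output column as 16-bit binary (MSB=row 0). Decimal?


Formula: (P3 XOR NOT P1) over P1, P2, P3, P4 (16 rows)
Evaluate each row (bits = P1,P2,P3,P4, MSB first):
  row 0 [0000]: (0 XOR NOT 0) -> 1
  row 1 [0001]: (0 XOR NOT 0) -> 1
  row 2 [0010]: (1 XOR NOT 0) -> 0
  row 3 [0011]: (1 XOR NOT 0) -> 0
  row 4 [0100]: (0 XOR NOT 0) -> 1
  row 5 [0101]: (0 XOR NOT 0) -> 1
  row 6 [0110]: (1 XOR NOT 0) -> 0
  row 7 [0111]: (1 XOR NOT 0) -> 0
  row 8 [1000]: (0 XOR NOT 1) -> 0
  row 9 [1001]: (0 XOR NOT 1) -> 0
  row 10 [1010]: (1 XOR NOT 1) -> 1
  row 11 [1011]: (1 XOR NOT 1) -> 1
  row 12 [1100]: (0 XOR NOT 1) -> 0
  row 13 [1101]: (0 XOR NOT 1) -> 0
  row 14 [1110]: (1 XOR NOT 1) -> 1
  row 15 [1111]: (1 XOR NOT 1) -> 1
Full result column, 4 rows per line (P1,P2 fixed per line; P3,P4 runs 00..11 left to right):
  rows 0-3 [P1,P2=00]: 1100  = hex C
  rows 4-7 [P1,P2=01]: 1100  = hex C
  rows 8-11 [P1,P2=10]: 0011  = hex 3
  rows 12-15 [P1,P2=11]: 0011  = hex 3
Output column (row 0 .. row 15) = 1100110000110011
Output column grouped in 4s = 1100 1100 0011 0011 = 0xCC33
Convert to decimal digit by digit (value = value*16 + digit):
  C -> 12
  12*16 + 12 (C) = 204
  204*16 + 3 = 3267
  3267*16 + 3 = 52275
Decimal = 52275

52275


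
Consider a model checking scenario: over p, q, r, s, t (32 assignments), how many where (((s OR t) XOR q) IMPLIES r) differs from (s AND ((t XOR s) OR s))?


F1 = (((s OR t) XOR q) IMPLIES r)
F2 = (s AND ((t XOR s) OR s))
Evaluate both on each of 32 rows (bits = p,q,r,s,t):
  row 0 [00000]: F1=1 F2=0 (differ) -> 1
  row 1 [00001]: F1=0 F2=0 -> 0
  row 2 [00010]: F1=0 F2=1 (differ) -> 1
  row 3 [00011]: F1=0 F2=1 (differ) -> 1
  row 4 [00100]: F1=1 F2=0 (differ) -> 1
  row 5 [00101]: F1=1 F2=0 (differ) -> 1
  row 6 [00110]: F1=1 F2=1 -> 0
  row 7 [00111]: F1=1 F2=1 -> 0
  row 8 [01000]: F1=0 F2=0 -> 0
  row 9 [01001]: F1=1 F2=0 (differ) -> 1
  row 10 [01010]: F1=1 F2=1 -> 0
  row 11 [01011]: F1=1 F2=1 -> 0
  row 12 [01100]: F1=1 F2=0 (differ) -> 1
  row 13 [01101]: F1=1 F2=0 (differ) -> 1
  row 14 [01110]: F1=1 F2=1 -> 0
  row 15 [01111]: F1=1 F2=1 -> 0
  row 16 [10000]: F1=1 F2=0 (differ) -> 1
  row 17 [10001]: F1=0 F2=0 -> 0
  row 18 [10010]: F1=0 F2=1 (differ) -> 1
  row 19 [10011]: F1=0 F2=1 (differ) -> 1
  row 20 [10100]: F1=1 F2=0 (differ) -> 1
  row 21 [10101]: F1=1 F2=0 (differ) -> 1
  row 22 [10110]: F1=1 F2=1 -> 0
  row 23 [10111]: F1=1 F2=1 -> 0
  row 24 [11000]: F1=0 F2=0 -> 0
  row 25 [11001]: F1=1 F2=0 (differ) -> 1
  row 26 [11010]: F1=1 F2=1 -> 0
  row 27 [11011]: F1=1 F2=1 -> 0
  row 28 [11100]: F1=1 F2=0 (differ) -> 1
  row 29 [11101]: F1=1 F2=0 (differ) -> 1
  row 30 [11110]: F1=1 F2=1 -> 0
  row 31 [11111]: F1=1 F2=1 -> 0
Full result column, 8 rows per line (p,q fixed per line; r,s,t runs 000..111 left to right):
  rows 0-7 [p,q=00]: 10111100  (ones: 5)
  rows 8-15 [p,q=01]: 01001100  (ones: 3)
  rows 16-23 [p,q=10]: 10111100  (ones: 5)
  rows 24-31 [p,q=11]: 01001100  (ones: 3)
Disagreements = 5+3+5+3 = 16

16


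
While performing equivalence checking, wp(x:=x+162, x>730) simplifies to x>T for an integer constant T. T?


Formula: wp(x:=E, P) = P[E/x] (substitute E for x in postcondition)
Step 1: Postcondition: x>730
Step 2: Substitute x+162 for x: x+162>730
Step 3: Solve for x: x > 730-162 = 568

568


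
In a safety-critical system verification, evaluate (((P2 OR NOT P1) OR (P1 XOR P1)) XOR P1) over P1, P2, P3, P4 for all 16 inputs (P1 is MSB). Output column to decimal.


Formula: (((P2 OR NOT P1) OR (P1 XOR P1)) XOR P1) over P1, P2, P3, P4 (16 rows)
Evaluate each row (bits = P1,P2,P3,P4, MSB first):
  row 0 [0000]: (((0 OR NOT 0) OR (0 XOR 0)) XOR 0) -> 1
  row 1 [0001]: (((0 OR NOT 0) OR (0 XOR 0)) XOR 0) -> 1
  row 2 [0010]: (((0 OR NOT 0) OR (0 XOR 0)) XOR 0) -> 1
  row 3 [0011]: (((0 OR NOT 0) OR (0 XOR 0)) XOR 0) -> 1
  row 4 [0100]: (((1 OR NOT 0) OR (0 XOR 0)) XOR 0) -> 1
  row 5 [0101]: (((1 OR NOT 0) OR (0 XOR 0)) XOR 0) -> 1
  row 6 [0110]: (((1 OR NOT 0) OR (0 XOR 0)) XOR 0) -> 1
  row 7 [0111]: (((1 OR NOT 0) OR (0 XOR 0)) XOR 0) -> 1
  row 8 [1000]: (((0 OR NOT 1) OR (1 XOR 1)) XOR 1) -> 1
  row 9 [1001]: (((0 OR NOT 1) OR (1 XOR 1)) XOR 1) -> 1
  row 10 [1010]: (((0 OR NOT 1) OR (1 XOR 1)) XOR 1) -> 1
  row 11 [1011]: (((0 OR NOT 1) OR (1 XOR 1)) XOR 1) -> 1
  row 12 [1100]: (((1 OR NOT 1) OR (1 XOR 1)) XOR 1) -> 0
  row 13 [1101]: (((1 OR NOT 1) OR (1 XOR 1)) XOR 1) -> 0
  row 14 [1110]: (((1 OR NOT 1) OR (1 XOR 1)) XOR 1) -> 0
  row 15 [1111]: (((1 OR NOT 1) OR (1 XOR 1)) XOR 1) -> 0
Full result column, 4 rows per line (P1,P2 fixed per line; P3,P4 runs 00..11 left to right):
  rows 0-3 [P1,P2=00]: 1111  = hex F
  rows 4-7 [P1,P2=01]: 1111  = hex F
  rows 8-11 [P1,P2=10]: 1111  = hex F
  rows 12-15 [P1,P2=11]: 0000  = hex 0
Output column (row 0 .. row 15) = 1111111111110000
Output column grouped in 4s = 1111 1111 1111 0000 = 0xFFF0
Convert to decimal digit by digit (value = value*16 + digit):
  F -> 15
  15*16 + 15 (F) = 255
  255*16 + 15 (F) = 4095
  4095*16 + 0 = 65520
Decimal = 65520

65520


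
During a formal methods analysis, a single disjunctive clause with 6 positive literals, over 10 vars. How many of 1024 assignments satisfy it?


Step 1: Total=2^10=1024
Step 2: Unsat when all 6 false: 2^4=16
Step 3: Sat=1024-16=1008

1008


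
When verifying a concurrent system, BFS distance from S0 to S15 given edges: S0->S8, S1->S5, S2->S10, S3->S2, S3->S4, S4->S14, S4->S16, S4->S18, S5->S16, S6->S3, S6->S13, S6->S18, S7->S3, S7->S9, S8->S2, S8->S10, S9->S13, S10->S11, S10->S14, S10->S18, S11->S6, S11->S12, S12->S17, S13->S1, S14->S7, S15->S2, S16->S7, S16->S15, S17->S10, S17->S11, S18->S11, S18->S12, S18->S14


BFS layer-by-layer from S0:
  dist 0: {S0}
  dist 1: {S8}
  dist 2: {S2, S10}
  dist 3: {S11, S14, S18}
  dist 4: {S6, S7, S12}
  dist 5: {S3, S9, S13, S17}
  dist 6: {S1, S4}
  dist 7: {S5, S16}
  dist 8: {S15}
  -> S15 reached at distance 8
Shortest path length = 8

8


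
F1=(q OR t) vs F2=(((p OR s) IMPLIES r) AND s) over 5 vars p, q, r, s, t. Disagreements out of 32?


F1 = (q OR t)
F2 = (((p OR s) IMPLIES r) AND s)
Evaluate both on each of 32 rows (bits = p,q,r,s,t):
  row 0 [00000]: F1=0 F2=0 -> 0
  row 1 [00001]: F1=1 F2=0 (differ) -> 1
  row 2 [00010]: F1=0 F2=0 -> 0
  row 3 [00011]: F1=1 F2=0 (differ) -> 1
  row 4 [00100]: F1=0 F2=0 -> 0
  row 5 [00101]: F1=1 F2=0 (differ) -> 1
  row 6 [00110]: F1=0 F2=1 (differ) -> 1
  row 7 [00111]: F1=1 F2=1 -> 0
  row 8 [01000]: F1=1 F2=0 (differ) -> 1
  row 9 [01001]: F1=1 F2=0 (differ) -> 1
  row 10 [01010]: F1=1 F2=0 (differ) -> 1
  row 11 [01011]: F1=1 F2=0 (differ) -> 1
  row 12 [01100]: F1=1 F2=0 (differ) -> 1
  row 13 [01101]: F1=1 F2=0 (differ) -> 1
  row 14 [01110]: F1=1 F2=1 -> 0
  row 15 [01111]: F1=1 F2=1 -> 0
  row 16 [10000]: F1=0 F2=0 -> 0
  row 17 [10001]: F1=1 F2=0 (differ) -> 1
  row 18 [10010]: F1=0 F2=0 -> 0
  row 19 [10011]: F1=1 F2=0 (differ) -> 1
  row 20 [10100]: F1=0 F2=0 -> 0
  row 21 [10101]: F1=1 F2=0 (differ) -> 1
  row 22 [10110]: F1=0 F2=1 (differ) -> 1
  row 23 [10111]: F1=1 F2=1 -> 0
  row 24 [11000]: F1=1 F2=0 (differ) -> 1
  row 25 [11001]: F1=1 F2=0 (differ) -> 1
  row 26 [11010]: F1=1 F2=0 (differ) -> 1
  row 27 [11011]: F1=1 F2=0 (differ) -> 1
  row 28 [11100]: F1=1 F2=0 (differ) -> 1
  row 29 [11101]: F1=1 F2=0 (differ) -> 1
  row 30 [11110]: F1=1 F2=1 -> 0
  row 31 [11111]: F1=1 F2=1 -> 0
Full result column, 8 rows per line (p,q fixed per line; r,s,t runs 000..111 left to right):
  rows 0-7 [p,q=00]: 01010110  (ones: 4)
  rows 8-15 [p,q=01]: 11111100  (ones: 6)
  rows 16-23 [p,q=10]: 01010110  (ones: 4)
  rows 24-31 [p,q=11]: 11111100  (ones: 6)
Disagreements = 4+6+4+6 = 20

20


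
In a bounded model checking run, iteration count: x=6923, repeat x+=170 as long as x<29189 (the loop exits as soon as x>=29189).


Step 1: x goes from 6923 toward 29189 by 170; the body runs while x<29189, so iterations = ceil((bound-start)/step)
Step 2: Distance=22266
Step 3: ceil(22266/170)=131

131


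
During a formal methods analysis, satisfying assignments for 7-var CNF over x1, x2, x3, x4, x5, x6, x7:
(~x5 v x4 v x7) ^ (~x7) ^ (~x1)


CNF with 3 clauses over 7 vars (128 assignments).
An assignment satisfies CNF iff every clause has >=1 true literal.
Check each row (bits = x1,x2,x3,x4,x5,x6,x7; clause T/F shown):
  row 0 [0000000]: clauses=TTT -> 1
  row 1 [0000001]: clauses=TFT -> 0
  row 2 [0000010]: clauses=TTT -> 1
  row 3 [0000011]: clauses=TFT -> 0
  row 4 [0000100]: clauses=FTT -> 0
  (every remaining row is evaluated the same way; all 128 results are listed next)
Full result column, 8 rows per line (x1,x2,x3,x4 fixed per line; x5,x6,x7 runs 000..111 left to right):
  rows 0-7 [x1,x2,x3,x4=0000]: 10100000  (ones: 2)
  rows 8-15 [x1,x2,x3,x4=0001]: 10101010  (ones: 4)
  rows 16-23 [x1,x2,x3,x4=0010]: 10100000  (ones: 2)
  rows 24-31 [x1,x2,x3,x4=0011]: 10101010  (ones: 4)
  rows 32-39 [x1,x2,x3,x4=0100]: 10100000  (ones: 2)
  rows 40-47 [x1,x2,x3,x4=0101]: 10101010  (ones: 4)
  rows 48-55 [x1,x2,x3,x4=0110]: 10100000  (ones: 2)
  rows 56-63 [x1,x2,x3,x4=0111]: 10101010  (ones: 4)
  rows 64-71 [x1,x2,x3,x4=1000]: 00000000  (ones: 0)
  rows 72-79 [x1,x2,x3,x4=1001]: 00000000  (ones: 0)
  rows 80-87 [x1,x2,x3,x4=1010]: 00000000  (ones: 0)
  rows 88-95 [x1,x2,x3,x4=1011]: 00000000  (ones: 0)
  rows 96-103 [x1,x2,x3,x4=1100]: 00000000  (ones: 0)
  rows 104-111 [x1,x2,x3,x4=1101]: 00000000  (ones: 0)
  rows 112-119 [x1,x2,x3,x4=1110]: 00000000  (ones: 0)
  rows 120-127 [x1,x2,x3,x4=1111]: 00000000  (ones: 0)
Satisfying assignments = 2+4+2+4+2+4+2+4+0+0+0+0+0+0+0+0 = 24

24


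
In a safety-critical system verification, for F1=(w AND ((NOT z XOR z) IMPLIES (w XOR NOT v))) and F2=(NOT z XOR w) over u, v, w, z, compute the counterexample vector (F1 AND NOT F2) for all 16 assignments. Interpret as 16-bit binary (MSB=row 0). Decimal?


F1 = (w AND ((NOT z XOR z) IMPLIES (w XOR NOT v)))
F2 = (NOT z XOR w)
Counterexample to F1=>F2 is where F1=1 and F2=0.
Evaluate each row (bits = u,v,w,z, MSB first):
  row 0 [0000]: F1=0 F2=1 -> F1&~F2 -> 0
  row 1 [0001]: F1=0 F2=0 -> F1&~F2 -> 0
  row 2 [0010]: F1=0 F2=0 -> F1&~F2 -> 0
  row 3 [0011]: F1=0 F2=1 -> F1&~F2 -> 0
  row 4 [0100]: F1=0 F2=1 -> F1&~F2 -> 0
  row 5 [0101]: F1=0 F2=0 -> F1&~F2 -> 0
  row 6 [0110]: F1=1 F2=0 -> F1&~F2 -> 1
  row 7 [0111]: F1=1 F2=1 -> F1&~F2 -> 0
  row 8 [1000]: F1=0 F2=1 -> F1&~F2 -> 0
  row 9 [1001]: F1=0 F2=0 -> F1&~F2 -> 0
  row 10 [1010]: F1=0 F2=0 -> F1&~F2 -> 0
  row 11 [1011]: F1=0 F2=1 -> F1&~F2 -> 0
  row 12 [1100]: F1=0 F2=1 -> F1&~F2 -> 0
  row 13 [1101]: F1=0 F2=0 -> F1&~F2 -> 0
  row 14 [1110]: F1=1 F2=0 -> F1&~F2 -> 1
  row 15 [1111]: F1=1 F2=1 -> F1&~F2 -> 0
Full result column, 4 rows per line (u,v fixed per line; w,z runs 00..11 left to right):
  rows 0-3 [u,v=00]: 0000  = hex 0
  rows 4-7 [u,v=01]: 0010  = hex 2
  rows 8-11 [u,v=10]: 0000  = hex 0
  rows 12-15 [u,v=11]: 0010  = hex 2
Counterexample vector (row 0 .. row 15) = 0000001000000010
Output column grouped in 4s = 0000 0010 0000 0010 = 0x0202
Convert to decimal digit by digit (value = value*16 + digit):
  0 -> 0
  0*16 + 2 = 2
  2*16 + 0 = 32
  32*16 + 2 = 514
Decimal = 514

514


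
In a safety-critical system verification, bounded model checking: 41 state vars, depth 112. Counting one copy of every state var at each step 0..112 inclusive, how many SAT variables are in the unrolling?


BMC unrolls to depth k, creating one copy of each state var for steps 0..k.
Step count = 112 + 1 = 113 (steps 0 through 112)
Vars per step = 41
Total = 41 * 113 = 4633

4633


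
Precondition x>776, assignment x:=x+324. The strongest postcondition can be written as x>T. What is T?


Formula: sp(P, x:=E) = exists old_x. (x = E[old_x/x]) AND P[old_x/x] (old_x is the value of x before the assignment; eliminate old_x by solving x = E[old_x/x] for old_x)
Step 1: Precondition P: x>776, i.e. old_x > 776
Step 2: Assignment gives x = old_x + 324, so old_x = x - 324
Step 3: Substitute into P: x - 324 > 776
Step 4: Simplify: x > 776+324 = 1100

1100


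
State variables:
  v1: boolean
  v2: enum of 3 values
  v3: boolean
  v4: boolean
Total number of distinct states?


State space = product of domain sizes of all variables.
Domain sizes:
  v1 (boolean): 2
  v2 (enum of 3 values): 3
  v3 (boolean): 2
  v4 (boolean): 2
Product = 2 * 3 * 2 * 2 = 24

24


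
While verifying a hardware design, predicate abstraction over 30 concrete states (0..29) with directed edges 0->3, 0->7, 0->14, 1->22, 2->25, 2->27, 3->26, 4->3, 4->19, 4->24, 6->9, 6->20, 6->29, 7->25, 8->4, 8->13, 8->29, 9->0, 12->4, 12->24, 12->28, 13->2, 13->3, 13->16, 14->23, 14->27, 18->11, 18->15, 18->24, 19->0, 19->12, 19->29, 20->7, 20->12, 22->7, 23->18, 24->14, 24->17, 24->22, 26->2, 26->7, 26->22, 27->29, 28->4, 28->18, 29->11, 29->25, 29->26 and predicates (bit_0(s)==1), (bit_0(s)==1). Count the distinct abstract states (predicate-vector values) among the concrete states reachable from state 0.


BFS from 0:
Concrete reachable: {0, 2, 3, 7, 11, 14, 15, 17, 18, 22, 23, 24, 25, 26, 27, 29}
Abstract via predicates (bit_0(s)==1), (bit_0(s)==1):
  (0,0) <- {0, 2, 14, 18, 22, 24, 26}
  (1,1) <- {3, 7, 11, 15, 17, 23, 25, 27, 29}
Distinct abstract states = 2

2


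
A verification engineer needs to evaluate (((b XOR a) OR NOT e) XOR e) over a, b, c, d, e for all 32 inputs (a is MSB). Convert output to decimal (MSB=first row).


Formula: (((b XOR a) OR NOT e) XOR e) over a, b, c, d, e (32 rows)
Evaluate each row (bits = a,b,c,d,e, MSB first):
  row 0 [00000]: (((0 XOR 0) OR NOT 0) XOR 0) -> 1
  row 1 [00001]: (((0 XOR 0) OR NOT 1) XOR 1) -> 1
  row 2 [00010]: (((0 XOR 0) OR NOT 0) XOR 0) -> 1
  row 3 [00011]: (((0 XOR 0) OR NOT 1) XOR 1) -> 1
  row 4 [00100]: (((0 XOR 0) OR NOT 0) XOR 0) -> 1
  row 5 [00101]: (((0 XOR 0) OR NOT 1) XOR 1) -> 1
  row 6 [00110]: (((0 XOR 0) OR NOT 0) XOR 0) -> 1
  row 7 [00111]: (((0 XOR 0) OR NOT 1) XOR 1) -> 1
  row 8 [01000]: (((1 XOR 0) OR NOT 0) XOR 0) -> 1
  row 9 [01001]: (((1 XOR 0) OR NOT 1) XOR 1) -> 0
  row 10 [01010]: (((1 XOR 0) OR NOT 0) XOR 0) -> 1
  row 11 [01011]: (((1 XOR 0) OR NOT 1) XOR 1) -> 0
  row 12 [01100]: (((1 XOR 0) OR NOT 0) XOR 0) -> 1
  row 13 [01101]: (((1 XOR 0) OR NOT 1) XOR 1) -> 0
  row 14 [01110]: (((1 XOR 0) OR NOT 0) XOR 0) -> 1
  row 15 [01111]: (((1 XOR 0) OR NOT 1) XOR 1) -> 0
  row 16 [10000]: (((0 XOR 1) OR NOT 0) XOR 0) -> 1
  row 17 [10001]: (((0 XOR 1) OR NOT 1) XOR 1) -> 0
  row 18 [10010]: (((0 XOR 1) OR NOT 0) XOR 0) -> 1
  row 19 [10011]: (((0 XOR 1) OR NOT 1) XOR 1) -> 0
  row 20 [10100]: (((0 XOR 1) OR NOT 0) XOR 0) -> 1
  row 21 [10101]: (((0 XOR 1) OR NOT 1) XOR 1) -> 0
  row 22 [10110]: (((0 XOR 1) OR NOT 0) XOR 0) -> 1
  row 23 [10111]: (((0 XOR 1) OR NOT 1) XOR 1) -> 0
  row 24 [11000]: (((1 XOR 1) OR NOT 0) XOR 0) -> 1
  row 25 [11001]: (((1 XOR 1) OR NOT 1) XOR 1) -> 1
  row 26 [11010]: (((1 XOR 1) OR NOT 0) XOR 0) -> 1
  row 27 [11011]: (((1 XOR 1) OR NOT 1) XOR 1) -> 1
  row 28 [11100]: (((1 XOR 1) OR NOT 0) XOR 0) -> 1
  row 29 [11101]: (((1 XOR 1) OR NOT 1) XOR 1) -> 1
  row 30 [11110]: (((1 XOR 1) OR NOT 0) XOR 0) -> 1
  row 31 [11111]: (((1 XOR 1) OR NOT 1) XOR 1) -> 1
Full result column, 4 rows per line (a,b,c fixed per line; d,e runs 00..11 left to right):
  rows 0-3 [a,b,c=000]: 1111  = hex F
  rows 4-7 [a,b,c=001]: 1111  = hex F
  rows 8-11 [a,b,c=010]: 1010  = hex A
  rows 12-15 [a,b,c=011]: 1010  = hex A
  rows 16-19 [a,b,c=100]: 1010  = hex A
  rows 20-23 [a,b,c=101]: 1010  = hex A
  rows 24-27 [a,b,c=110]: 1111  = hex F
  rows 28-31 [a,b,c=111]: 1111  = hex F
Output column (row 0 .. row 31) = 11111111101010101010101011111111
Output column grouped in 4s = 1111 1111 1010 1010 1010 1010 1111 1111 = 0xFFAAAAFF
Convert to decimal digit by digit (value = value*16 + digit):
  F -> 15
  15*16 + 15 (F) = 255
  255*16 + 10 (A) = 4090
  4090*16 + 10 (A) = 65450
  65450*16 + 10 (A) = 1047210
  1047210*16 + 10 (A) = 16755370
  16755370*16 + 15 (F) = 268085935
  268085935*16 + 15 (F) = 4289374975
Decimal = 4289374975

4289374975


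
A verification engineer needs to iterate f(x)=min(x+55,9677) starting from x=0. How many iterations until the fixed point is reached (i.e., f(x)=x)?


Step 1: x=0, cap=9677, increment=55
Step 2: x grows by 55 each step until capped at 9677; fixed point is x=9677
Step 3: iterations = ceil(9677/55) = 176

176


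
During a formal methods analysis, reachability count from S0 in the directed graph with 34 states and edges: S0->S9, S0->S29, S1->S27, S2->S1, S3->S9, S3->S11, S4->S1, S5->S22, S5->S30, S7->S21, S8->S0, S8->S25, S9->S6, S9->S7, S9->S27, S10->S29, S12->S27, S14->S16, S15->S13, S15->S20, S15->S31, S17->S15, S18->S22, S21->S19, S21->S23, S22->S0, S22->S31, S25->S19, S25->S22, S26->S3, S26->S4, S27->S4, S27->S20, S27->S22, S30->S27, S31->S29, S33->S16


BFS from S0:
  layer 0: {S0}
  layer 1: {S9, S29}
  layer 2: {S6, S7, S27}
  layer 3: {S4, S20, S21, S22}
  layer 4: {S1, S19, S23, S31}
Reachable set: {S0, S1, S4, S6, S7, S9, S19, S20, S21, S22, S23, S27, S29, S31}
Count = 14

14


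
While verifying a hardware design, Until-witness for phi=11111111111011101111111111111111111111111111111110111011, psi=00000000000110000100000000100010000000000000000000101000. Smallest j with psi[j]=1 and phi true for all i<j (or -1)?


(phi U psi) at 0: need smallest j with psi[j]=1 and phi[i]=1 for all i in [0,j).
Scan from step 0:
  step 0: phi=1, psi=0 -> continue
  step 1: phi=1, psi=0 -> continue
  step 2: phi=1, psi=0 -> continue
  step 3: phi=1, psi=0 -> continue
  step 11: psi=1 and phi held for [0,11) -> witness found
Witness step = 11

11


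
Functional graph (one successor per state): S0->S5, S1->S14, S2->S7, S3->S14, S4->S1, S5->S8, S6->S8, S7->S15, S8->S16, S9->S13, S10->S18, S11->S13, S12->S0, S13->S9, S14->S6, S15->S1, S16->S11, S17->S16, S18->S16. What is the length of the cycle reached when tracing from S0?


Trace from S0 until a state repeats:
  S0 -> S5 -> S8 -> S16 -> S11 -> S13 -> S9 -> S13
S13 first seen at step 5, revisited at step 7.
Cycle length = 7 - 5 = 2

2


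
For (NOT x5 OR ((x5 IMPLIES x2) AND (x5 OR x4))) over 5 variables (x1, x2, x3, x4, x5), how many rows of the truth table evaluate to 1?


Formula: (NOT x5 OR ((x5 IMPLIES x2) AND (x5 OR x4))) over 5 vars (32 rows)
Evaluate each row (x1, x2, x3, x4, x5 as bits, MSB first):
  row 0 [00000]: (NOT 0 OR ((0 IMPLIES 0) AND (0 OR 0))) -> 1
  row 1 [00001]: (NOT 1 OR ((1 IMPLIES 0) AND (1 OR 0))) -> 0
  row 2 [00010]: (NOT 0 OR ((0 IMPLIES 0) AND (0 OR 1))) -> 1
  row 3 [00011]: (NOT 1 OR ((1 IMPLIES 0) AND (1 OR 1))) -> 0
  row 4 [00100]: (NOT 0 OR ((0 IMPLIES 0) AND (0 OR 0))) -> 1
  row 5 [00101]: (NOT 1 OR ((1 IMPLIES 0) AND (1 OR 0))) -> 0
  row 6 [00110]: (NOT 0 OR ((0 IMPLIES 0) AND (0 OR 1))) -> 1
  row 7 [00111]: (NOT 1 OR ((1 IMPLIES 0) AND (1 OR 1))) -> 0
  row 8 [01000]: (NOT 0 OR ((0 IMPLIES 1) AND (0 OR 0))) -> 1
  row 9 [01001]: (NOT 1 OR ((1 IMPLIES 1) AND (1 OR 0))) -> 1
  row 10 [01010]: (NOT 0 OR ((0 IMPLIES 1) AND (0 OR 1))) -> 1
  row 11 [01011]: (NOT 1 OR ((1 IMPLIES 1) AND (1 OR 1))) -> 1
  row 12 [01100]: (NOT 0 OR ((0 IMPLIES 1) AND (0 OR 0))) -> 1
  row 13 [01101]: (NOT 1 OR ((1 IMPLIES 1) AND (1 OR 0))) -> 1
  row 14 [01110]: (NOT 0 OR ((0 IMPLIES 1) AND (0 OR 1))) -> 1
  row 15 [01111]: (NOT 1 OR ((1 IMPLIES 1) AND (1 OR 1))) -> 1
  row 16 [10000]: (NOT 0 OR ((0 IMPLIES 0) AND (0 OR 0))) -> 1
  row 17 [10001]: (NOT 1 OR ((1 IMPLIES 0) AND (1 OR 0))) -> 0
  row 18 [10010]: (NOT 0 OR ((0 IMPLIES 0) AND (0 OR 1))) -> 1
  row 19 [10011]: (NOT 1 OR ((1 IMPLIES 0) AND (1 OR 1))) -> 0
  row 20 [10100]: (NOT 0 OR ((0 IMPLIES 0) AND (0 OR 0))) -> 1
  row 21 [10101]: (NOT 1 OR ((1 IMPLIES 0) AND (1 OR 0))) -> 0
  row 22 [10110]: (NOT 0 OR ((0 IMPLIES 0) AND (0 OR 1))) -> 1
  row 23 [10111]: (NOT 1 OR ((1 IMPLIES 0) AND (1 OR 1))) -> 0
  row 24 [11000]: (NOT 0 OR ((0 IMPLIES 1) AND (0 OR 0))) -> 1
  row 25 [11001]: (NOT 1 OR ((1 IMPLIES 1) AND (1 OR 0))) -> 1
  row 26 [11010]: (NOT 0 OR ((0 IMPLIES 1) AND (0 OR 1))) -> 1
  row 27 [11011]: (NOT 1 OR ((1 IMPLIES 1) AND (1 OR 1))) -> 1
  row 28 [11100]: (NOT 0 OR ((0 IMPLIES 1) AND (0 OR 0))) -> 1
  row 29 [11101]: (NOT 1 OR ((1 IMPLIES 1) AND (1 OR 0))) -> 1
  row 30 [11110]: (NOT 0 OR ((0 IMPLIES 1) AND (0 OR 1))) -> 1
  row 31 [11111]: (NOT 1 OR ((1 IMPLIES 1) AND (1 OR 1))) -> 1
Full result column, 8 rows per line (x1,x2 fixed per line; x3,x4,x5 runs 000..111 left to right):
  rows 0-7 [x1,x2=00]: 10101010  (ones: 4)
  rows 8-15 [x1,x2=01]: 11111111  (ones: 8)
  rows 16-23 [x1,x2=10]: 10101010  (ones: 4)
  rows 24-31 [x1,x2=11]: 11111111  (ones: 8)
Count of 1-rows = 4+8+4+8 = 24

24


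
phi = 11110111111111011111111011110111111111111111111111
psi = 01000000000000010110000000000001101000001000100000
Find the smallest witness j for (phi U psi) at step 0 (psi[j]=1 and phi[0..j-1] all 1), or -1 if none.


(phi U psi) at 0: need smallest j with psi[j]=1 and phi[i]=1 for all i in [0,j).
Scan from step 0:
  step 0: phi=1, psi=0 -> continue
  step 1: psi=1 and phi held for [0,1) -> witness found
Witness step = 1

1


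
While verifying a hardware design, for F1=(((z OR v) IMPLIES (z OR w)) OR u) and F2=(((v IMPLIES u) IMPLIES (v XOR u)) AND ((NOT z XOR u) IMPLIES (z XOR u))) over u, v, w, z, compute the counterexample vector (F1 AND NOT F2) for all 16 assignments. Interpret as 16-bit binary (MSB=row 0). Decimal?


F1 = (((z OR v) IMPLIES (z OR w)) OR u)
F2 = (((v IMPLIES u) IMPLIES (v XOR u)) AND ((NOT z XOR u) IMPLIES (z XOR u)))
Counterexample to F1=>F2 is where F1=1 and F2=0.
Evaluate each row (bits = u,v,w,z, MSB first):
  row 0 [0000]: F1=1 F2=0 -> F1&~F2 -> 1
  row 1 [0001]: F1=1 F2=0 -> F1&~F2 -> 1
  row 2 [0010]: F1=1 F2=0 -> F1&~F2 -> 1
  row 3 [0011]: F1=1 F2=0 -> F1&~F2 -> 1
  row 4 [0100]: F1=0 F2=0 -> F1&~F2 -> 0
  row 5 [0101]: F1=1 F2=1 -> F1&~F2 -> 0
  row 6 [0110]: F1=1 F2=0 -> F1&~F2 -> 1
  row 7 [0111]: F1=1 F2=1 -> F1&~F2 -> 0
  row 8 [1000]: F1=1 F2=1 -> F1&~F2 -> 0
  row 9 [1001]: F1=1 F2=0 -> F1&~F2 -> 1
  row 10 [1010]: F1=1 F2=1 -> F1&~F2 -> 0
  row 11 [1011]: F1=1 F2=0 -> F1&~F2 -> 1
  row 12 [1100]: F1=1 F2=0 -> F1&~F2 -> 1
  row 13 [1101]: F1=1 F2=0 -> F1&~F2 -> 1
  row 14 [1110]: F1=1 F2=0 -> F1&~F2 -> 1
  row 15 [1111]: F1=1 F2=0 -> F1&~F2 -> 1
Full result column, 4 rows per line (u,v fixed per line; w,z runs 00..11 left to right):
  rows 0-3 [u,v=00]: 1111  = hex F
  rows 4-7 [u,v=01]: 0010  = hex 2
  rows 8-11 [u,v=10]: 0101  = hex 5
  rows 12-15 [u,v=11]: 1111  = hex F
Counterexample vector (row 0 .. row 15) = 1111001001011111
Output column grouped in 4s = 1111 0010 0101 1111 = 0xF25F
Convert to decimal digit by digit (value = value*16 + digit):
  F -> 15
  15*16 + 2 = 242
  242*16 + 5 = 3877
  3877*16 + 15 (F) = 62047
Decimal = 62047

62047


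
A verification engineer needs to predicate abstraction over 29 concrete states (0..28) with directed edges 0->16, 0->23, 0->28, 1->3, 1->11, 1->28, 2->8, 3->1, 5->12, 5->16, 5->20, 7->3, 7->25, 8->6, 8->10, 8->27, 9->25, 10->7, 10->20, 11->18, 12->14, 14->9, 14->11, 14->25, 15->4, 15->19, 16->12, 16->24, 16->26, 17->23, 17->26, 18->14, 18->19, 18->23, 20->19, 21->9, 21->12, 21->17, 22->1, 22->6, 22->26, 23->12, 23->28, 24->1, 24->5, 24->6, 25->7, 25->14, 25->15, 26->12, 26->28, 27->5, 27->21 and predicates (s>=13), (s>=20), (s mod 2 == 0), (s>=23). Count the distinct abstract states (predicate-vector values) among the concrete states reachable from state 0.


BFS from 0:
Concrete reachable: {0, 1, 3, 4, 5, 6, 7, 9, 11, 12, 14, 15, 16, 18, 19, 20, 23, 24, 25, 26, 28}
Abstract via predicates (s>=13), (s>=20), (s mod 2 == 0), (s>=23):
  (0,0,0,0) <- {1, 3, 5, 7, 9, 11}
  (0,0,1,0) <- {0, 4, 6, 12}
  (1,0,0,0) <- {15, 19}
  (1,0,1,0) <- {14, 16, 18}
  (1,1,0,1) <- {23, 25}
  (1,1,1,0) <- {20}
  (1,1,1,1) <- {24, 26, 28}
Distinct abstract states = 7

7


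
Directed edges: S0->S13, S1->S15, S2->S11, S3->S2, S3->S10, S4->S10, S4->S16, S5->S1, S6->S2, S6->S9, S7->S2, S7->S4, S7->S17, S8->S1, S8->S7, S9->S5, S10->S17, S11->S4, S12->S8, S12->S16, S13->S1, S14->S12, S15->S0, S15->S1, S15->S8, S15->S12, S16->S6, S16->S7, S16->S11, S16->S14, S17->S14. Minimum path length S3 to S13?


BFS layer-by-layer from S3:
  dist 0: {S3}
  dist 1: {S2, S10}
  dist 2: {S11, S17}
  dist 3: {S4, S14}
  dist 4: {S12, S16}
  dist 5: {S6, S7, S8}
  dist 6: {S1, S9}
  dist 7: {S5, S15}
  dist 8: {S0}
  dist 9: {S13}
  -> S13 reached at distance 9
Shortest path length = 9

9


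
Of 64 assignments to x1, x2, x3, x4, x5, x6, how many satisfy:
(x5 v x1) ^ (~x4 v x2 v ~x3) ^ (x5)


CNF with 3 clauses over 6 vars (64 assignments).
An assignment satisfies CNF iff every clause has >=1 true literal.
Check each row (bits = x1,x2,x3,x4,x5,x6; clause T/F shown):
  row 0 [000000]: clauses=FTF -> 0
  row 1 [000001]: clauses=FTF -> 0
  row 2 [000010]: clauses=TTT -> 1
  row 3 [000011]: clauses=TTT -> 1
  row 4 [000100]: clauses=FTF -> 0
  (every remaining row is evaluated the same way; all 64 results are listed next)
Full result column, 8 rows per line (x1,x2,x3 fixed per line; x4,x5,x6 runs 000..111 left to right):
  rows 0-7 [x1,x2,x3=000]: 00110011  (ones: 4)
  rows 8-15 [x1,x2,x3=001]: 00110000  (ones: 2)
  rows 16-23 [x1,x2,x3=010]: 00110011  (ones: 4)
  rows 24-31 [x1,x2,x3=011]: 00110011  (ones: 4)
  rows 32-39 [x1,x2,x3=100]: 00110011  (ones: 4)
  rows 40-47 [x1,x2,x3=101]: 00110000  (ones: 2)
  rows 48-55 [x1,x2,x3=110]: 00110011  (ones: 4)
  rows 56-63 [x1,x2,x3=111]: 00110011  (ones: 4)
Satisfying assignments = 4+2+4+4+4+2+4+4 = 28

28


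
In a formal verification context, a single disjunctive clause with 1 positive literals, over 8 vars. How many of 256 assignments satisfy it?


Step 1: Total=2^8=256
Step 2: Unsat when all 1 false: 2^7=128
Step 3: Sat=256-128=128

128


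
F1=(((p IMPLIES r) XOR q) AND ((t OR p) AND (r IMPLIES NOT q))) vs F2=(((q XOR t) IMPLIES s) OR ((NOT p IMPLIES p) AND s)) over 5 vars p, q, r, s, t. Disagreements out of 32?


F1 = (((p IMPLIES r) XOR q) AND ((t OR p) AND (r IMPLIES NOT q)))
F2 = (((q XOR t) IMPLIES s) OR ((NOT p IMPLIES p) AND s))
Evaluate both on each of 32 rows (bits = p,q,r,s,t):
  row 0 [00000]: F1=0 F2=1 (differ) -> 1
  row 1 [00001]: F1=1 F2=0 (differ) -> 1
  row 2 [00010]: F1=0 F2=1 (differ) -> 1
  row 3 [00011]: F1=1 F2=1 -> 0
  row 4 [00100]: F1=0 F2=1 (differ) -> 1
  row 5 [00101]: F1=1 F2=0 (differ) -> 1
  row 6 [00110]: F1=0 F2=1 (differ) -> 1
  row 7 [00111]: F1=1 F2=1 -> 0
  row 8 [01000]: F1=0 F2=0 -> 0
  row 9 [01001]: F1=0 F2=1 (differ) -> 1
  row 10 [01010]: F1=0 F2=1 (differ) -> 1
  row 11 [01011]: F1=0 F2=1 (differ) -> 1
  row 12 [01100]: F1=0 F2=0 -> 0
  row 13 [01101]: F1=0 F2=1 (differ) -> 1
  row 14 [01110]: F1=0 F2=1 (differ) -> 1
  row 15 [01111]: F1=0 F2=1 (differ) -> 1
  row 16 [10000]: F1=0 F2=1 (differ) -> 1
  row 17 [10001]: F1=0 F2=0 -> 0
  row 18 [10010]: F1=0 F2=1 (differ) -> 1
  row 19 [10011]: F1=0 F2=1 (differ) -> 1
  row 20 [10100]: F1=1 F2=1 -> 0
  row 21 [10101]: F1=1 F2=0 (differ) -> 1
  row 22 [10110]: F1=1 F2=1 -> 0
  row 23 [10111]: F1=1 F2=1 -> 0
  row 24 [11000]: F1=1 F2=0 (differ) -> 1
  row 25 [11001]: F1=1 F2=1 -> 0
  row 26 [11010]: F1=1 F2=1 -> 0
  row 27 [11011]: F1=1 F2=1 -> 0
  row 28 [11100]: F1=0 F2=0 -> 0
  row 29 [11101]: F1=0 F2=1 (differ) -> 1
  row 30 [11110]: F1=0 F2=1 (differ) -> 1
  row 31 [11111]: F1=0 F2=1 (differ) -> 1
Full result column, 8 rows per line (p,q fixed per line; r,s,t runs 000..111 left to right):
  rows 0-7 [p,q=00]: 11101110  (ones: 6)
  rows 8-15 [p,q=01]: 01110111  (ones: 6)
  rows 16-23 [p,q=10]: 10110100  (ones: 4)
  rows 24-31 [p,q=11]: 10000111  (ones: 4)
Disagreements = 6+6+4+4 = 20

20
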